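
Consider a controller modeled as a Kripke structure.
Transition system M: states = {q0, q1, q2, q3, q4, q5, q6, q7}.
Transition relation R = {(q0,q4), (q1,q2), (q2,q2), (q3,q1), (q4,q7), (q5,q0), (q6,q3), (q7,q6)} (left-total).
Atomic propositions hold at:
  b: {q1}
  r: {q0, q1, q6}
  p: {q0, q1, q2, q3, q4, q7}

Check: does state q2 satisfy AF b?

No

AF b: least fixpoint, start Z0 = {q1}, add states with every successor in Z. Z1 = {q1, q3}; Z2 = {q1, q3, q6}; Z3 = {q1, q3, q6, q7}; Z4 = {q1, q3, q4, q6, q7}; Z5 = {q0, q1, q3, q4, q6, q7}; Z6 = {q0, q1, q3, q4, q5, q6, q7}; fixed.
Sat(AF b) = {q0, q1, q3, q4, q5, q6, q7}
q2 ∉ Sat(AF b) = {q0, q1, q3, q4, q5, q6, q7}, so the formula does not hold at q2.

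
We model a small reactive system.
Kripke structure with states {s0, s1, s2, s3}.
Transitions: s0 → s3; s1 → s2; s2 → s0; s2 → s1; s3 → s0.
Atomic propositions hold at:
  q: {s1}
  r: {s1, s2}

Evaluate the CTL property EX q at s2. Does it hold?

Yes

Sat(EX q) = {s : some successor in {s1}} = {s2}
s2 ∈ Sat(EX q) = {s2}, so the formula holds at s2.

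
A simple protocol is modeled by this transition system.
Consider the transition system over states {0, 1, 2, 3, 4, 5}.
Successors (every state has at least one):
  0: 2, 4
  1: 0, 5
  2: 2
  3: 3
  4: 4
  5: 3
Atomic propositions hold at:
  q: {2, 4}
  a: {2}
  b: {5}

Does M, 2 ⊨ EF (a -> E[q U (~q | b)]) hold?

Sat(~q) = {0, 1, 3, 5}
Sat(~q | b) = {0, 1, 3, 5}
E[q U (~q | b)]: least fixpoint, start Z0 = Sat((~q | b)) = {0, 1, 3, 5}, add states in Sat(q) with some successor in Z. Already a fixed point.
Sat(E[q U (~q | b)]) = {0, 1, 3, 5}
Sat(a -> E[q U (~q | b)]) = {0, 1, 3, 4, 5}
EF (a -> E[q U (~q | b)]): least fixpoint, start Z0 = {0, 1, 3, 4, 5}, add states with some successor in Z. Already a fixed point.
Sat(EF (a -> E[q U (~q | b)])) = {0, 1, 3, 4, 5}
2 ∉ Sat(EF (a -> E[q U (~q | b)])) = {0, 1, 3, 4, 5}, so the formula does not hold at 2.

No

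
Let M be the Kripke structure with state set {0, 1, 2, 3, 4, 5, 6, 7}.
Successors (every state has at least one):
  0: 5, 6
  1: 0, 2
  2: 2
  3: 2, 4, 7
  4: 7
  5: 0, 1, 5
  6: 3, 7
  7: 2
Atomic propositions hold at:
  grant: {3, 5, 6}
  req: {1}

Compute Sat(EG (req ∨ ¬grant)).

{1, 2, 4, 7}

Sat(¬grant) = {0, 1, 2, 4, 7}
Sat(req ∨ ¬grant) = {0, 1, 2, 4, 7}
EG (req ∨ ¬grant): greatest fixpoint, start Z0 = {0, 1, 2, 4, 7}, keep only states in Sat with some successor in Z. Z1 = {1, 2, 4, 7}; fixed.
Sat(EG (req ∨ ¬grant)) = {1, 2, 4, 7}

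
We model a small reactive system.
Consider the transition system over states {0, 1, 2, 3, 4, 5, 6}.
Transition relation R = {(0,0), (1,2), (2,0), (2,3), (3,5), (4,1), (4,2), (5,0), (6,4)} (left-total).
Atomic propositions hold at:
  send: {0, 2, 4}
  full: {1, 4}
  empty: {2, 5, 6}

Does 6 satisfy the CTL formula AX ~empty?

Yes

Sat(~empty) = {0, 1, 3, 4}
Sat(AX ~empty) = {s : every successor in {0, 1, 3, 4}} = {0, 2, 5, 6}
6 ∈ Sat(AX ~empty) = {0, 2, 5, 6}, so the formula holds at 6.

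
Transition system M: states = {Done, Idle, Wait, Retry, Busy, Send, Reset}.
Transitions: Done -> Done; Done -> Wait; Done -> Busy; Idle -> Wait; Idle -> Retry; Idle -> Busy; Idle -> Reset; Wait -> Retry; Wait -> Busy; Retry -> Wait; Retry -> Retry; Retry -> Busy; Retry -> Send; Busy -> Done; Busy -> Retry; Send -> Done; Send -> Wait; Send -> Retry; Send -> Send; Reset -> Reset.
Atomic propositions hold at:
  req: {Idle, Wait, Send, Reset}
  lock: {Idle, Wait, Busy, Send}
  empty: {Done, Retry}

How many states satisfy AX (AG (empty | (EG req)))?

1

EG req: greatest fixpoint, start Z0 = {Idle, Wait, Send, Reset}, keep only states in Sat with some successor in Z. Z1 = {Idle, Send, Reset}; fixed.
Sat(EG req) = {Idle, Send, Reset}
Sat(empty | (EG req)) = {Done, Idle, Retry, Send, Reset}
AG (empty | (EG req)): greatest fixpoint, start Z0 = {Done, Idle, Retry, Send, Reset}, keep only states in Sat with every successor in Z. Z1 = {Reset}; fixed.
Sat(AG (empty | (EG req))) = {Reset}
Sat(AX (AG (empty | (EG req)))) = {s : every successor in {Reset}} = {Reset}
|Sat(AX (AG (empty | (EG req))))| = |{Reset}| = 1.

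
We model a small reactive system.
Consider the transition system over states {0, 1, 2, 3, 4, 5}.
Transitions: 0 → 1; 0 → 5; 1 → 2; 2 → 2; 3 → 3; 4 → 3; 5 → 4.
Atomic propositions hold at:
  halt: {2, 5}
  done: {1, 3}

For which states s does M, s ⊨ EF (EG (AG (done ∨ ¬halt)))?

{0, 3, 4, 5}

Sat(¬halt) = {0, 1, 3, 4}
Sat(done ∨ ¬halt) = {0, 1, 3, 4}
AG (done ∨ ¬halt): greatest fixpoint, start Z0 = {0, 1, 3, 4}, keep only states in Sat with every successor in Z. Z1 = {3, 4}; fixed.
Sat(AG (done ∨ ¬halt)) = {3, 4}
EG (AG (done ∨ ¬halt)): greatest fixpoint, start Z0 = {3, 4}, keep only states in Sat with some successor in Z. Already a fixed point.
Sat(EG (AG (done ∨ ¬halt))) = {3, 4}
EF (EG (AG (done ∨ ¬halt))): least fixpoint, start Z0 = {3, 4}, add states with some successor in Z. Z1 = {3, 4, 5}; Z2 = {0, 3, 4, 5}; fixed.
Sat(EF (EG (AG (done ∨ ¬halt)))) = {0, 3, 4, 5}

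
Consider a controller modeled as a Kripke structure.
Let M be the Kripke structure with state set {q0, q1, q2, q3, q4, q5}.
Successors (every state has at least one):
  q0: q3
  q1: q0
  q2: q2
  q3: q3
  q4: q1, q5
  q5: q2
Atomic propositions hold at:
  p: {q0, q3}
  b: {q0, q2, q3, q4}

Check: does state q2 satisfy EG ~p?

Sat(~p) = {q1, q2, q4, q5}
EG ~p: greatest fixpoint, start Z0 = {q1, q2, q4, q5}, keep only states in Sat with some successor in Z. Z1 = {q2, q4, q5}; fixed.
Sat(EG ~p) = {q2, q4, q5}
q2 ∈ Sat(EG ~p) = {q2, q4, q5}, so the formula holds at q2.

Yes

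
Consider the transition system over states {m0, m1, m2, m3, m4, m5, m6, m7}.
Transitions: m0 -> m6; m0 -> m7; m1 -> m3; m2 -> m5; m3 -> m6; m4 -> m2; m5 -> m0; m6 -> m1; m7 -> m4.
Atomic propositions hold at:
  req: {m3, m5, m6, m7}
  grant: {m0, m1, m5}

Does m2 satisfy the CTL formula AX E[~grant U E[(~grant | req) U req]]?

Yes

Sat(~grant) = {m2, m3, m4, m6, m7}
Sat(~grant | req) = {m2, m3, m4, m5, m6, m7}
E[(~grant | req) U req]: least fixpoint, start Z0 = Sat(req) = {m3, m5, m6, m7}, add states in Sat(~grant | req) with some successor in Z. Z1 = {m2, m3, m5, m6, m7}; Z2 = {m2, m3, m4, m5, m6, m7}; fixed.
Sat(E[(~grant | req) U req]) = {m2, m3, m4, m5, m6, m7}
E[~grant U E[(~grant | req) U req]]: least fixpoint, start Z0 = Sat(E[(~grant | req) U req]) = {m2, m3, m4, m5, m6, m7}, add states in Sat(~grant) with some successor in Z. Already a fixed point.
Sat(E[~grant U E[(~grant | req) U req]]) = {m2, m3, m4, m5, m6, m7}
Sat(AX E[~grant U E[(~grant | req) U req]]) = {s : every successor in {m2, m3, m4, m5, m6, m7}} = {m0, m1, m2, m3, m4, m7}
m2 ∈ Sat(AX E[~grant U E[(~grant | req) U req]]) = {m0, m1, m2, m3, m4, m7}, so the formula holds at m2.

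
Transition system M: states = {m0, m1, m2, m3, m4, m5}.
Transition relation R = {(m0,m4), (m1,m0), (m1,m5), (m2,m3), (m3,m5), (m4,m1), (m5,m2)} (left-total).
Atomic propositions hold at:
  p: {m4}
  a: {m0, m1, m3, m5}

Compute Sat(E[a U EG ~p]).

Sat(~p) = {m0, m1, m2, m3, m5}
EG ~p: greatest fixpoint, start Z0 = {m0, m1, m2, m3, m5}, keep only states in Sat with some successor in Z. Z1 = {m1, m2, m3, m5}; fixed.
Sat(EG ~p) = {m1, m2, m3, m5}
E[a U EG ~p]: least fixpoint, start Z0 = Sat(EG ~p) = {m1, m2, m3, m5}, add states in Sat(a) with some successor in Z. Already a fixed point.
Sat(E[a U EG ~p]) = {m1, m2, m3, m5}

{m1, m2, m3, m5}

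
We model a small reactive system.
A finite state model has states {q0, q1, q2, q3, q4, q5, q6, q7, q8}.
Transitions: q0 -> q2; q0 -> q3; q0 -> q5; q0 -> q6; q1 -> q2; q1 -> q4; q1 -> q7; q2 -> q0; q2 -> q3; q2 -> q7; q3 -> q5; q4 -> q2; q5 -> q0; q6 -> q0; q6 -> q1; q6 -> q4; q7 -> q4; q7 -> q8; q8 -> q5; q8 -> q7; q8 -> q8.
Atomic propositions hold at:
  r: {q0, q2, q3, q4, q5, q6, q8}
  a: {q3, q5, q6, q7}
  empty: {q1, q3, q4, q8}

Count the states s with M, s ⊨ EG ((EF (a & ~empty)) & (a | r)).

8

Sat(~empty) = {q0, q2, q5, q6, q7}
Sat(a & ~empty) = {q5, q6, q7}
EF (a & ~empty): least fixpoint, start Z0 = {q5, q6, q7}, add states with some successor in Z. Z1 = {q0, q1, q2, q3, q5, q6, q7, q8}; Z2 = {q0, q1, q2, q3, q4, q5, q6, q7, q8}; fixed.
Sat(EF (a & ~empty)) = {q0, q1, q2, q3, q4, q5, q6, q7, q8}
Sat(a | r) = {q0, q2, q3, q4, q5, q6, q7, q8}
Sat((EF (a & ~empty)) & (a | r)) = {q0, q2, q3, q4, q5, q6, q7, q8}
EG ((EF (a & ~empty)) & (a | r)): greatest fixpoint, start Z0 = {q0, q2, q3, q4, q5, q6, q7, q8}, keep only states in Sat with some successor in Z. Already a fixed point.
Sat(EG ((EF (a & ~empty)) & (a | r))) = {q0, q2, q3, q4, q5, q6, q7, q8}
|Sat(EG ((EF (a & ~empty)) & (a | r)))| = |{q0, q2, q3, q4, q5, q6, q7, q8}| = 8.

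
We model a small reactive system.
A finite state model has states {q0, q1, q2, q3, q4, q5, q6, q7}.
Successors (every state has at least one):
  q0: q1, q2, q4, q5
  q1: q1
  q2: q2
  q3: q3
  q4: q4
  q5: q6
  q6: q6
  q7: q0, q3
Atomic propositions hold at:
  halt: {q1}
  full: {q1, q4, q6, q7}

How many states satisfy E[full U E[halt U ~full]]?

Sat(~full) = {q0, q2, q3, q5}
E[halt U ~full]: least fixpoint, start Z0 = Sat(~full) = {q0, q2, q3, q5}, add states in Sat(halt) with some successor in Z. Already a fixed point.
Sat(E[halt U ~full]) = {q0, q2, q3, q5}
E[full U E[halt U ~full]]: least fixpoint, start Z0 = Sat(E[halt U ~full]) = {q0, q2, q3, q5}, add states in Sat(full) with some successor in Z. Z1 = {q0, q2, q3, q5, q7}; fixed.
Sat(E[full U E[halt U ~full]]) = {q0, q2, q3, q5, q7}
|Sat(E[full U E[halt U ~full]])| = |{q0, q2, q3, q5, q7}| = 5.

5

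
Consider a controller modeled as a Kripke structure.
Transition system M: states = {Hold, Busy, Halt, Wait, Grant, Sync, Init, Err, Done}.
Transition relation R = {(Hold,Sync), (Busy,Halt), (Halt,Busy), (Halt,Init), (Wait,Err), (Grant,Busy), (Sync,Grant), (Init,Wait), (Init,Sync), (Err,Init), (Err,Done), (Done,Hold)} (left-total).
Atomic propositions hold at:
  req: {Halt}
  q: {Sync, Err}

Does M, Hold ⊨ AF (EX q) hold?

Yes

Sat(EX q) = {s : some successor in {Sync, Err}} = {Hold, Wait, Init}
AF (EX q): least fixpoint, start Z0 = {Hold, Wait, Init}, add states with every successor in Z. Z1 = {Hold, Wait, Init, Done}; Z2 = {Hold, Wait, Init, Err, Done}; fixed.
Sat(AF (EX q)) = {Hold, Wait, Init, Err, Done}
Hold ∈ Sat(AF (EX q)) = {Hold, Wait, Init, Err, Done}, so the formula holds at Hold.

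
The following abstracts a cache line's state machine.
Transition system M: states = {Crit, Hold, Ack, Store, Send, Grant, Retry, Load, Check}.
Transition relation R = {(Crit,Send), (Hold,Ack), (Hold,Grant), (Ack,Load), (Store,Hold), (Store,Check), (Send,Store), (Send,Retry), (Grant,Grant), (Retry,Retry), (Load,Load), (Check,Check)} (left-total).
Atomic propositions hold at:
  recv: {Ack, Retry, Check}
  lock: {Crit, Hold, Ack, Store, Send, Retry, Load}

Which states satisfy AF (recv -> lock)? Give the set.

{Crit, Hold, Ack, Store, Send, Grant, Retry, Load}

Sat(recv -> lock) = {Crit, Hold, Ack, Store, Send, Grant, Retry, Load}
AF (recv -> lock): least fixpoint, start Z0 = {Crit, Hold, Ack, Store, Send, Grant, Retry, Load}, add states with every successor in Z. Already a fixed point.
Sat(AF (recv -> lock)) = {Crit, Hold, Ack, Store, Send, Grant, Retry, Load}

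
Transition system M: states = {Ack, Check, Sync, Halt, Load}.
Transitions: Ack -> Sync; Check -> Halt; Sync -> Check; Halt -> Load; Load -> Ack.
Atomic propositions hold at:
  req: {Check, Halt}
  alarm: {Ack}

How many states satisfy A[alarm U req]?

A[alarm U req]: least fixpoint, start Z0 = Sat(req) = {Check, Halt}, add states in Sat(alarm) with every successor in Z. Already a fixed point.
Sat(A[alarm U req]) = {Check, Halt}
|Sat(A[alarm U req])| = |{Check, Halt}| = 2.

2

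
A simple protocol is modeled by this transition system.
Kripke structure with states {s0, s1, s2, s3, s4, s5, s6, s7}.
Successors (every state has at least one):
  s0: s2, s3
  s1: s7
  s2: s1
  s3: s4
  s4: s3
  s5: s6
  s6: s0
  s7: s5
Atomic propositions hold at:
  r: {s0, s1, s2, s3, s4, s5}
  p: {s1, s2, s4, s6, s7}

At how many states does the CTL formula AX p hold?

4

Sat(AX p) = {s : every successor in {s1, s2, s4, s6, s7}} = {s1, s2, s3, s5}
|Sat(AX p)| = |{s1, s2, s3, s5}| = 4.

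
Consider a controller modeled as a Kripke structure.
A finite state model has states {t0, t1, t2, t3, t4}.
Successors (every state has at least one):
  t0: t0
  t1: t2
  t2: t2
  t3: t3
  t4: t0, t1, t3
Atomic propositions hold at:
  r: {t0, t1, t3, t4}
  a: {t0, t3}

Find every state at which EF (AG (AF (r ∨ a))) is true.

{t0, t3, t4}

Sat(r ∨ a) = {t0, t1, t3, t4}
AF (r ∨ a): least fixpoint, start Z0 = {t0, t1, t3, t4}, add states with every successor in Z. Already a fixed point.
Sat(AF (r ∨ a)) = {t0, t1, t3, t4}
AG (AF (r ∨ a)): greatest fixpoint, start Z0 = {t0, t1, t3, t4}, keep only states in Sat with every successor in Z. Z1 = {t0, t3, t4}; Z2 = {t0, t3}; fixed.
Sat(AG (AF (r ∨ a))) = {t0, t3}
EF (AG (AF (r ∨ a))): least fixpoint, start Z0 = {t0, t3}, add states with some successor in Z. Z1 = {t0, t3, t4}; fixed.
Sat(EF (AG (AF (r ∨ a)))) = {t0, t3, t4}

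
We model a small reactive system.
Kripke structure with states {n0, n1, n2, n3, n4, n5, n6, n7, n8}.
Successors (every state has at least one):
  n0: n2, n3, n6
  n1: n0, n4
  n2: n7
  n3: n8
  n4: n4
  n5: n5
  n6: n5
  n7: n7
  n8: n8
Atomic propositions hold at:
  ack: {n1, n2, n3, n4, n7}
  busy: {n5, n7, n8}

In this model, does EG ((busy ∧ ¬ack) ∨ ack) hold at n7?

Yes

Sat(¬ack) = {n0, n5, n6, n8}
Sat(busy ∧ ¬ack) = {n5, n8}
Sat((busy ∧ ¬ack) ∨ ack) = {n1, n2, n3, n4, n5, n7, n8}
EG ((busy ∧ ¬ack) ∨ ack): greatest fixpoint, start Z0 = {n1, n2, n3, n4, n5, n7, n8}, keep only states in Sat with some successor in Z. Already a fixed point.
Sat(EG ((busy ∧ ¬ack) ∨ ack)) = {n1, n2, n3, n4, n5, n7, n8}
n7 ∈ Sat(EG ((busy ∧ ¬ack) ∨ ack)) = {n1, n2, n3, n4, n5, n7, n8}, so the formula holds at n7.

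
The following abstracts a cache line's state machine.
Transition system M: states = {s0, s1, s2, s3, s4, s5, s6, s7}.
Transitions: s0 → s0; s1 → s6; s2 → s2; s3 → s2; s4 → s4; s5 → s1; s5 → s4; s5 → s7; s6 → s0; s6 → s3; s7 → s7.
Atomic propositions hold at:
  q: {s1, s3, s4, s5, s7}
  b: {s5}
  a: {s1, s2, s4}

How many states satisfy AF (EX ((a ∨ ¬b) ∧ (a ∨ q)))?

7

Sat(¬b) = {s0, s1, s2, s3, s4, s6, s7}
Sat(a ∨ ¬b) = {s0, s1, s2, s3, s4, s6, s7}
Sat(a ∨ q) = {s1, s2, s3, s4, s5, s7}
Sat((a ∨ ¬b) ∧ (a ∨ q)) = {s1, s2, s3, s4, s7}
Sat(EX ((a ∨ ¬b) ∧ (a ∨ q))) = {s : some successor in {s1, s2, s3, s4, s7}} = {s2, s3, s4, s5, s6, s7}
AF (EX ((a ∨ ¬b) ∧ (a ∨ q))): least fixpoint, start Z0 = {s2, s3, s4, s5, s6, s7}, add states with every successor in Z. Z1 = {s1, s2, s3, s4, s5, s6, s7}; fixed.
Sat(AF (EX ((a ∨ ¬b) ∧ (a ∨ q)))) = {s1, s2, s3, s4, s5, s6, s7}
|Sat(AF (EX ((a ∨ ¬b) ∧ (a ∨ q))))| = |{s1, s2, s3, s4, s5, s6, s7}| = 7.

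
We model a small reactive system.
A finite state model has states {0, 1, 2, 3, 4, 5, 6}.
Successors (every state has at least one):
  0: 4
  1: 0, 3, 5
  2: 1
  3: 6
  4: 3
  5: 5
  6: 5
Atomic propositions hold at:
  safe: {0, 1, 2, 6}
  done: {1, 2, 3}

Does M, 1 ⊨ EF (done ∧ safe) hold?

Yes

Sat(done ∧ safe) = {1, 2}
EF (done ∧ safe): least fixpoint, start Z0 = {1, 2}, add states with some successor in Z. Already a fixed point.
Sat(EF (done ∧ safe)) = {1, 2}
1 ∈ Sat(EF (done ∧ safe)) = {1, 2}, so the formula holds at 1.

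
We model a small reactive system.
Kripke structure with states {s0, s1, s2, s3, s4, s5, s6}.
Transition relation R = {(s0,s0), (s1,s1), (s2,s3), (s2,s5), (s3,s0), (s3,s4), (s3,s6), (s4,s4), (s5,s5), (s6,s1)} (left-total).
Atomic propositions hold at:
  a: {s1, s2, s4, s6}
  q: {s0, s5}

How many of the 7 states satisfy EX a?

Sat(EX a) = {s : some successor in {s1, s2, s4, s6}} = {s1, s3, s4, s6}
|Sat(EX a)| = |{s1, s3, s4, s6}| = 4.

4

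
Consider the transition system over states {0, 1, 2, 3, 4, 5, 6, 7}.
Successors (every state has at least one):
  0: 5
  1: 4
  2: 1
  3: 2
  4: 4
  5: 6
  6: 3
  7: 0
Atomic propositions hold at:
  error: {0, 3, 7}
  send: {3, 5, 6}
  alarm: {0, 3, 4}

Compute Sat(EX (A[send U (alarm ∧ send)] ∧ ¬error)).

Sat(alarm ∧ send) = {3}
A[send U (alarm ∧ send)]: least fixpoint, start Z0 = Sat((alarm ∧ send)) = {3}, add states in Sat(send) with every successor in Z. Z1 = {3, 6}; Z2 = {3, 5, 6}; fixed.
Sat(A[send U (alarm ∧ send)]) = {3, 5, 6}
Sat(¬error) = {1, 2, 4, 5, 6}
Sat(A[send U (alarm ∧ send)] ∧ ¬error) = {5, 6}
Sat(EX (A[send U (alarm ∧ send)] ∧ ¬error)) = {s : some successor in {5, 6}} = {0, 5}

{0, 5}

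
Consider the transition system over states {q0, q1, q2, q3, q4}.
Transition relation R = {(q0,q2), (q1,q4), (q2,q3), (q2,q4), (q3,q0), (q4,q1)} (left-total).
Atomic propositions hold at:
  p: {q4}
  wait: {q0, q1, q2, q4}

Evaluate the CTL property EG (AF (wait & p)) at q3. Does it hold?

No

Sat(wait & p) = {q4}
AF (wait & p): least fixpoint, start Z0 = {q4}, add states with every successor in Z. Z1 = {q1, q4}; fixed.
Sat(AF (wait & p)) = {q1, q4}
EG (AF (wait & p)): greatest fixpoint, start Z0 = {q1, q4}, keep only states in Sat with some successor in Z. Already a fixed point.
Sat(EG (AF (wait & p))) = {q1, q4}
q3 ∉ Sat(EG (AF (wait & p))) = {q1, q4}, so the formula does not hold at q3.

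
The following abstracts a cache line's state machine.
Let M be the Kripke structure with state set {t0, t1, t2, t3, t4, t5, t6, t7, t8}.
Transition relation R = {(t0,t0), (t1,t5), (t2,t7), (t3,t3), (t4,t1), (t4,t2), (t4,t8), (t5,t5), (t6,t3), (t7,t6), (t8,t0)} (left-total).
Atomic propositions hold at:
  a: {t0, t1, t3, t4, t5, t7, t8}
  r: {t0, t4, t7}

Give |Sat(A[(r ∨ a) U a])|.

7

Sat(r ∨ a) = {t0, t1, t3, t4, t5, t7, t8}
A[(r ∨ a) U a]: least fixpoint, start Z0 = Sat(a) = {t0, t1, t3, t4, t5, t7, t8}, add states in Sat(r ∨ a) with every successor in Z. Already a fixed point.
Sat(A[(r ∨ a) U a]) = {t0, t1, t3, t4, t5, t7, t8}
|Sat(A[(r ∨ a) U a])| = |{t0, t1, t3, t4, t5, t7, t8}| = 7.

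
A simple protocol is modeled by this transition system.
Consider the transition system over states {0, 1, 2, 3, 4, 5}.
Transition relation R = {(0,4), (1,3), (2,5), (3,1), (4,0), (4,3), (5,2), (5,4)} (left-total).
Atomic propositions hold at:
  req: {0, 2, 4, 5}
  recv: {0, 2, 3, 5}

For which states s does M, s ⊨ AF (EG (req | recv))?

{0, 2, 4, 5}

Sat(req | recv) = {0, 2, 3, 4, 5}
EG (req | recv): greatest fixpoint, start Z0 = {0, 2, 3, 4, 5}, keep only states in Sat with some successor in Z. Z1 = {0, 2, 4, 5}; fixed.
Sat(EG (req | recv)) = {0, 2, 4, 5}
AF (EG (req | recv)): least fixpoint, start Z0 = {0, 2, 4, 5}, add states with every successor in Z. Already a fixed point.
Sat(AF (EG (req | recv))) = {0, 2, 4, 5}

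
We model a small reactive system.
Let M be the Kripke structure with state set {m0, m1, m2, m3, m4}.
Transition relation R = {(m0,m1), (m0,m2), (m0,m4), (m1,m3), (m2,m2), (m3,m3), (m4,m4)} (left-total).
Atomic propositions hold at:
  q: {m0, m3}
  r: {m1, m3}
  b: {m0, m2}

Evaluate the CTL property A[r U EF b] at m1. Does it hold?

No

EF b: least fixpoint, start Z0 = {m0, m2}, add states with some successor in Z. Already a fixed point.
Sat(EF b) = {m0, m2}
A[r U EF b]: least fixpoint, start Z0 = Sat(EF b) = {m0, m2}, add states in Sat(r) with every successor in Z. Already a fixed point.
Sat(A[r U EF b]) = {m0, m2}
m1 ∉ Sat(A[r U EF b]) = {m0, m2}, so the formula does not hold at m1.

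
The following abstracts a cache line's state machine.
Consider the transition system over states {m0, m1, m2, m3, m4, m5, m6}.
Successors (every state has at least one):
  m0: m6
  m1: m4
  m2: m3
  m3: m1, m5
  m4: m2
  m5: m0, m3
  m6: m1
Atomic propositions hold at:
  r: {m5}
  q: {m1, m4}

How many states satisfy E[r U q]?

2

E[r U q]: least fixpoint, start Z0 = Sat(q) = {m1, m4}, add states in Sat(r) with some successor in Z. Already a fixed point.
Sat(E[r U q]) = {m1, m4}
|Sat(E[r U q])| = |{m1, m4}| = 2.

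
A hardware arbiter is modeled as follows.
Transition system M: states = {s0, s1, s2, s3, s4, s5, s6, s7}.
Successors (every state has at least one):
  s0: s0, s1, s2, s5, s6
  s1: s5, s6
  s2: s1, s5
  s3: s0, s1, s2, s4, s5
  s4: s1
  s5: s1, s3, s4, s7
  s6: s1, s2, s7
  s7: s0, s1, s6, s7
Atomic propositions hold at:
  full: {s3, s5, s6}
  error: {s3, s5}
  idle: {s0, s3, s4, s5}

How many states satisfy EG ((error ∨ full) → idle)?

Sat(error ∨ full) = {s3, s5, s6}
Sat((error ∨ full) → idle) = {s0, s1, s2, s3, s4, s5, s7}
EG ((error ∨ full) → idle): greatest fixpoint, start Z0 = {s0, s1, s2, s3, s4, s5, s7}, keep only states in Sat with some successor in Z. Already a fixed point.
Sat(EG ((error ∨ full) → idle)) = {s0, s1, s2, s3, s4, s5, s7}
|Sat(EG ((error ∨ full) → idle))| = |{s0, s1, s2, s3, s4, s5, s7}| = 7.

7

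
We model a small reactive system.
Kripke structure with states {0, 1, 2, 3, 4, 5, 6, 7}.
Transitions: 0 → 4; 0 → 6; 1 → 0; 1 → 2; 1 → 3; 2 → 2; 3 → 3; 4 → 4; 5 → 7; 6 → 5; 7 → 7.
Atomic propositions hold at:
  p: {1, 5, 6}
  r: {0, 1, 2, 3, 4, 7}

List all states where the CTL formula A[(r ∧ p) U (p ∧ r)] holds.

Sat(r ∧ p) = {1}
Sat(p ∧ r) = {1}
A[(r ∧ p) U (p ∧ r)]: least fixpoint, start Z0 = Sat((p ∧ r)) = {1}, add states in Sat(r ∧ p) with every successor in Z. Already a fixed point.
Sat(A[(r ∧ p) U (p ∧ r)]) = {1}

{1}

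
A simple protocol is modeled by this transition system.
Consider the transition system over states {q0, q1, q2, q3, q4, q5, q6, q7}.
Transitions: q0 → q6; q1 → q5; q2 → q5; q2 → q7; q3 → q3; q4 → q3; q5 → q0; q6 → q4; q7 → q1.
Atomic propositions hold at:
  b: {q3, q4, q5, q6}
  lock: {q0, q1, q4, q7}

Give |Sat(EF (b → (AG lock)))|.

5

AG lock: greatest fixpoint, start Z0 = {q0, q1, q4, q7}, keep only states in Sat with every successor in Z. Z1 = {q7}; Z2 = ∅; fixed.
Sat(AG lock) = ∅
Sat(b → (AG lock)) = {q0, q1, q2, q7}
EF (b → (AG lock)): least fixpoint, start Z0 = {q0, q1, q2, q7}, add states with some successor in Z. Z1 = {q0, q1, q2, q5, q7}; fixed.
Sat(EF (b → (AG lock))) = {q0, q1, q2, q5, q7}
|Sat(EF (b → (AG lock)))| = |{q0, q1, q2, q5, q7}| = 5.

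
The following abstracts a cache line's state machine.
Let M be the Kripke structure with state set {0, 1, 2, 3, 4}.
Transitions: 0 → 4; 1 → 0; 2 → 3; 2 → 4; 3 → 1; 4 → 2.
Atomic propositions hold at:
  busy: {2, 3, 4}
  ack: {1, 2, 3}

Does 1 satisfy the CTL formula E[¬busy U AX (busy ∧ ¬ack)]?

Yes

Sat(¬busy) = {0, 1}
Sat(¬ack) = {0, 4}
Sat(busy ∧ ¬ack) = {4}
Sat(AX (busy ∧ ¬ack)) = {s : every successor in {4}} = {0}
E[¬busy U AX (busy ∧ ¬ack)]: least fixpoint, start Z0 = Sat(AX (busy ∧ ¬ack)) = {0}, add states in Sat(¬busy) with some successor in Z. Z1 = {0, 1}; fixed.
Sat(E[¬busy U AX (busy ∧ ¬ack)]) = {0, 1}
1 ∈ Sat(E[¬busy U AX (busy ∧ ¬ack)]) = {0, 1}, so the formula holds at 1.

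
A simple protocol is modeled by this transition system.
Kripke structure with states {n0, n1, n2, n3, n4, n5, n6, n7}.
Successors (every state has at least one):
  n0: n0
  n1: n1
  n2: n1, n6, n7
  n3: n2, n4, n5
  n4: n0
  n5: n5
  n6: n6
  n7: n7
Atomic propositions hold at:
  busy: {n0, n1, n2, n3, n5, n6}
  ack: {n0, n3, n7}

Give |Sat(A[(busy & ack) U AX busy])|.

5

Sat(busy & ack) = {n0, n3}
Sat(AX busy) = {s : every successor in {n0, n1, n2, n3, n5, n6}} = {n0, n1, n4, n5, n6}
A[(busy & ack) U AX busy]: least fixpoint, start Z0 = Sat(AX busy) = {n0, n1, n4, n5, n6}, add states in Sat(busy & ack) with every successor in Z. Already a fixed point.
Sat(A[(busy & ack) U AX busy]) = {n0, n1, n4, n5, n6}
|Sat(A[(busy & ack) U AX busy])| = |{n0, n1, n4, n5, n6}| = 5.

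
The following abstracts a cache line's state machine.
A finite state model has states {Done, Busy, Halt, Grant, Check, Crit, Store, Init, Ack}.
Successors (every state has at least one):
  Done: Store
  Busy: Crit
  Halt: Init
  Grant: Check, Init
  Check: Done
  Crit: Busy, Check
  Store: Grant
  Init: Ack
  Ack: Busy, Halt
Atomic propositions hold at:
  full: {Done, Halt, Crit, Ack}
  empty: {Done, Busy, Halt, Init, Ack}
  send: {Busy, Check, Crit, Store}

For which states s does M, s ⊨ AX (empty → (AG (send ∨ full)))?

Sat(send ∨ full) = {Done, Busy, Halt, Check, Crit, Store, Ack}
AG (send ∨ full): greatest fixpoint, start Z0 = {Done, Busy, Halt, Check, Crit, Store, Ack}, keep only states in Sat with every successor in Z. Z1 = {Done, Busy, Check, Crit, Ack}; Z2 = {Busy, Check, Crit}; Z3 = {Busy, Crit}; Z4 = {Busy}; Z5 = ∅; fixed.
Sat(AG (send ∨ full)) = ∅
Sat(empty → (AG (send ∨ full))) = {Grant, Check, Crit, Store}
Sat(AX (empty → (AG (send ∨ full)))) = {s : every successor in {Grant, Check, Crit, Store}} = {Done, Busy, Store}

{Done, Busy, Store}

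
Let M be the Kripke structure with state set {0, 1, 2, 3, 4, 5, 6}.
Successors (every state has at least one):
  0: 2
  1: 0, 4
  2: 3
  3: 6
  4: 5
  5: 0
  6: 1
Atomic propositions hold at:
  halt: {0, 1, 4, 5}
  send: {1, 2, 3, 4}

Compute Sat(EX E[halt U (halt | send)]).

{0, 1, 2, 4, 5, 6}

Sat(halt | send) = {0, 1, 2, 3, 4, 5}
E[halt U (halt | send)]: least fixpoint, start Z0 = Sat((halt | send)) = {0, 1, 2, 3, 4, 5}, add states in Sat(halt) with some successor in Z. Already a fixed point.
Sat(E[halt U (halt | send)]) = {0, 1, 2, 3, 4, 5}
Sat(EX E[halt U (halt | send)]) = {s : some successor in {0, 1, 2, 3, 4, 5}} = {0, 1, 2, 4, 5, 6}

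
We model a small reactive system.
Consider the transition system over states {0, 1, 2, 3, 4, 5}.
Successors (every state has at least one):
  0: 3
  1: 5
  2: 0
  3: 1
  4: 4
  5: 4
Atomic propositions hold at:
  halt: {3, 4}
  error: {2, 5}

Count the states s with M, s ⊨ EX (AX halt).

4

Sat(AX halt) = {s : every successor in {3, 4}} = {0, 4, 5}
Sat(EX (AX halt)) = {s : some successor in {0, 4, 5}} = {1, 2, 4, 5}
|Sat(EX (AX halt))| = |{1, 2, 4, 5}| = 4.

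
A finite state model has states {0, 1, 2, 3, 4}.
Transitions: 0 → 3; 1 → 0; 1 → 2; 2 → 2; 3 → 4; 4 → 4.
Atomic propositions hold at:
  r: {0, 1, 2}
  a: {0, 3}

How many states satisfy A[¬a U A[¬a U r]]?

Sat(¬a) = {1, 2, 4}
A[¬a U r]: least fixpoint, start Z0 = Sat(r) = {0, 1, 2}, add states in Sat(¬a) with every successor in Z. Already a fixed point.
Sat(A[¬a U r]) = {0, 1, 2}
A[¬a U A[¬a U r]]: least fixpoint, start Z0 = Sat(A[¬a U r]) = {0, 1, 2}, add states in Sat(¬a) with every successor in Z. Already a fixed point.
Sat(A[¬a U A[¬a U r]]) = {0, 1, 2}
|Sat(A[¬a U A[¬a U r]])| = |{0, 1, 2}| = 3.

3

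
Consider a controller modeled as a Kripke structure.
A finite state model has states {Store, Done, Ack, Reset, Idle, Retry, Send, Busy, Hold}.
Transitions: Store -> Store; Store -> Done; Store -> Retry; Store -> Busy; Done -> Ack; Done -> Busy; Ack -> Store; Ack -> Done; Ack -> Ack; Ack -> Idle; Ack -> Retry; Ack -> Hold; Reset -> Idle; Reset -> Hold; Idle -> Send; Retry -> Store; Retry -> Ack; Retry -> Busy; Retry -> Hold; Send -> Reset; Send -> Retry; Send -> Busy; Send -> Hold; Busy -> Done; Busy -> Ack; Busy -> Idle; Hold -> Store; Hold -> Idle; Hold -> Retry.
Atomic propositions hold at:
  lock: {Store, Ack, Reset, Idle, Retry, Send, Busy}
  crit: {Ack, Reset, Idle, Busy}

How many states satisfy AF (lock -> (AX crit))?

Sat(AX crit) = {s : every successor in {Ack, Reset, Idle, Busy}} = {Done}
Sat(lock -> (AX crit)) = {Done, Hold}
AF (lock -> (AX crit)): least fixpoint, start Z0 = {Done, Hold}, add states with every successor in Z. Already a fixed point.
Sat(AF (lock -> (AX crit))) = {Done, Hold}
|Sat(AF (lock -> (AX crit)))| = |{Done, Hold}| = 2.

2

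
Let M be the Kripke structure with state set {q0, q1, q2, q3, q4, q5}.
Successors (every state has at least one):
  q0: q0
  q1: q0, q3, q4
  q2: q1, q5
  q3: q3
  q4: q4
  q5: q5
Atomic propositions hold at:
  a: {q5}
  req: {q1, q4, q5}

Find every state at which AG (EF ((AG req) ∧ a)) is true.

{q5}

AG req: greatest fixpoint, start Z0 = {q1, q4, q5}, keep only states in Sat with every successor in Z. Z1 = {q4, q5}; fixed.
Sat(AG req) = {q4, q5}
Sat((AG req) ∧ a) = {q5}
EF ((AG req) ∧ a): least fixpoint, start Z0 = {q5}, add states with some successor in Z. Z1 = {q2, q5}; fixed.
Sat(EF ((AG req) ∧ a)) = {q2, q5}
AG (EF ((AG req) ∧ a)): greatest fixpoint, start Z0 = {q2, q5}, keep only states in Sat with every successor in Z. Z1 = {q5}; fixed.
Sat(AG (EF ((AG req) ∧ a))) = {q5}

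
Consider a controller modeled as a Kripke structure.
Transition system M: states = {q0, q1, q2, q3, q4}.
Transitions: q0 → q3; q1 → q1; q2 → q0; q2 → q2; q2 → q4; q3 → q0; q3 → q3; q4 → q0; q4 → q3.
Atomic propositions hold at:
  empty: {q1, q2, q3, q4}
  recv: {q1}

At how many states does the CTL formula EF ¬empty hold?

Sat(¬empty) = {q0}
EF ¬empty: least fixpoint, start Z0 = {q0}, add states with some successor in Z. Z1 = {q0, q2, q3, q4}; fixed.
Sat(EF ¬empty) = {q0, q2, q3, q4}
|Sat(EF ¬empty)| = |{q0, q2, q3, q4}| = 4.

4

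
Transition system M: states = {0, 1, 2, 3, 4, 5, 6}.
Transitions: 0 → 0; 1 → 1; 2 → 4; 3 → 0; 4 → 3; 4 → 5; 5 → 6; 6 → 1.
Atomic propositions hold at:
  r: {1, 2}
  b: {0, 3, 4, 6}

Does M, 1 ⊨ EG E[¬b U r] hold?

Yes

Sat(¬b) = {1, 2, 5}
E[¬b U r]: least fixpoint, start Z0 = Sat(r) = {1, 2}, add states in Sat(¬b) with some successor in Z. Already a fixed point.
Sat(E[¬b U r]) = {1, 2}
EG E[¬b U r]: greatest fixpoint, start Z0 = {1, 2}, keep only states in Sat with some successor in Z. Z1 = {1}; fixed.
Sat(EG E[¬b U r]) = {1}
1 ∈ Sat(EG E[¬b U r]) = {1}, so the formula holds at 1.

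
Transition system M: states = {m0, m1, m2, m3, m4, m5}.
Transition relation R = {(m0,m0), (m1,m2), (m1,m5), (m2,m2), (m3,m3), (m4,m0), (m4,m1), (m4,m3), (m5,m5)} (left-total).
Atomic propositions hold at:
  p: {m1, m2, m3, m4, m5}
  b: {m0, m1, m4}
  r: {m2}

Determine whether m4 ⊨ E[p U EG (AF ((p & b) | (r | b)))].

Yes

Sat(p & b) = {m1, m4}
Sat(r | b) = {m0, m1, m2, m4}
Sat((p & b) | (r | b)) = {m0, m1, m2, m4}
AF ((p & b) | (r | b)): least fixpoint, start Z0 = {m0, m1, m2, m4}, add states with every successor in Z. Already a fixed point.
Sat(AF ((p & b) | (r | b))) = {m0, m1, m2, m4}
EG (AF ((p & b) | (r | b))): greatest fixpoint, start Z0 = {m0, m1, m2, m4}, keep only states in Sat with some successor in Z. Already a fixed point.
Sat(EG (AF ((p & b) | (r | b)))) = {m0, m1, m2, m4}
E[p U EG (AF ((p & b) | (r | b)))]: least fixpoint, start Z0 = Sat(EG (AF ((p & b) | (r | b)))) = {m0, m1, m2, m4}, add states in Sat(p) with some successor in Z. Already a fixed point.
Sat(E[p U EG (AF ((p & b) | (r | b)))]) = {m0, m1, m2, m4}
m4 ∈ Sat(E[p U EG (AF ((p & b) | (r | b)))]) = {m0, m1, m2, m4}, so the formula holds at m4.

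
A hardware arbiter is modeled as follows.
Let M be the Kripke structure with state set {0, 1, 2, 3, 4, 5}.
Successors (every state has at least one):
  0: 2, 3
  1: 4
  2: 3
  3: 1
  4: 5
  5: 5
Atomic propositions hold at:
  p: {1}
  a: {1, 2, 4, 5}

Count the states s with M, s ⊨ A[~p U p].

4

Sat(~p) = {0, 2, 3, 4, 5}
A[~p U p]: least fixpoint, start Z0 = Sat(p) = {1}, add states in Sat(~p) with every successor in Z. Z1 = {1, 3}; Z2 = {1, 2, 3}; Z3 = {0, 1, 2, 3}; fixed.
Sat(A[~p U p]) = {0, 1, 2, 3}
|Sat(A[~p U p])| = |{0, 1, 2, 3}| = 4.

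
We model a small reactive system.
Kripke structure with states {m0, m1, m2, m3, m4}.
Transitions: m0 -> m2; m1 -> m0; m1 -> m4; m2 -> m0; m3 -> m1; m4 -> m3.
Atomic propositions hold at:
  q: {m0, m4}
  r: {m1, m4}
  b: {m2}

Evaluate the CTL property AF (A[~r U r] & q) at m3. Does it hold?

No

Sat(~r) = {m0, m2, m3}
A[~r U r]: least fixpoint, start Z0 = Sat(r) = {m1, m4}, add states in Sat(~r) with every successor in Z. Z1 = {m1, m3, m4}; fixed.
Sat(A[~r U r]) = {m1, m3, m4}
Sat(A[~r U r] & q) = {m4}
AF (A[~r U r] & q): least fixpoint, start Z0 = {m4}, add states with every successor in Z. Already a fixed point.
Sat(AF (A[~r U r] & q)) = {m4}
m3 ∉ Sat(AF (A[~r U r] & q)) = {m4}, so the formula does not hold at m3.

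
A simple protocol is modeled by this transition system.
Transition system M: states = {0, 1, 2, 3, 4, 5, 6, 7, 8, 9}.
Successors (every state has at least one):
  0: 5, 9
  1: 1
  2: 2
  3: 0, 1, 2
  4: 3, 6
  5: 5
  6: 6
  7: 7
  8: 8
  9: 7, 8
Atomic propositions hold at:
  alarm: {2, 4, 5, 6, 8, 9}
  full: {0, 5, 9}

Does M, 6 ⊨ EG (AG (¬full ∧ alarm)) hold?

Sat(¬full) = {1, 2, 3, 4, 6, 7, 8}
Sat(¬full ∧ alarm) = {2, 4, 6, 8}
AG (¬full ∧ alarm): greatest fixpoint, start Z0 = {2, 4, 6, 8}, keep only states in Sat with every successor in Z. Z1 = {2, 6, 8}; fixed.
Sat(AG (¬full ∧ alarm)) = {2, 6, 8}
EG (AG (¬full ∧ alarm)): greatest fixpoint, start Z0 = {2, 6, 8}, keep only states in Sat with some successor in Z. Already a fixed point.
Sat(EG (AG (¬full ∧ alarm))) = {2, 6, 8}
6 ∈ Sat(EG (AG (¬full ∧ alarm))) = {2, 6, 8}, so the formula holds at 6.

Yes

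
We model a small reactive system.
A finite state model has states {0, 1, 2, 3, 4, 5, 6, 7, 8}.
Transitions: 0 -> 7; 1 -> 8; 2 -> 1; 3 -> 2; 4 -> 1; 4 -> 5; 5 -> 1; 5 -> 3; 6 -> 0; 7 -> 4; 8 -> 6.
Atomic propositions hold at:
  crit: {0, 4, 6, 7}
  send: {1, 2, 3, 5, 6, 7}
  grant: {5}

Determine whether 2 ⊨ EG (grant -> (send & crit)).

Sat(send & crit) = {6, 7}
Sat(grant -> (send & crit)) = {0, 1, 2, 3, 4, 6, 7, 8}
EG (grant -> (send & crit)): greatest fixpoint, start Z0 = {0, 1, 2, 3, 4, 6, 7, 8}, keep only states in Sat with some successor in Z. Already a fixed point.
Sat(EG (grant -> (send & crit))) = {0, 1, 2, 3, 4, 6, 7, 8}
2 ∈ Sat(EG (grant -> (send & crit))) = {0, 1, 2, 3, 4, 6, 7, 8}, so the formula holds at 2.

Yes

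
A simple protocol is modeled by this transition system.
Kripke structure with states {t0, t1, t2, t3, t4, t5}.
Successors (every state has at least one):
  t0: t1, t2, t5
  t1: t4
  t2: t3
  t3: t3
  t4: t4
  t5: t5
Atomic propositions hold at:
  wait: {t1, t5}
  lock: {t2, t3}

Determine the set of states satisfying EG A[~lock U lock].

{t2, t3}

Sat(~lock) = {t0, t1, t4, t5}
A[~lock U lock]: least fixpoint, start Z0 = Sat(lock) = {t2, t3}, add states in Sat(~lock) with every successor in Z. Already a fixed point.
Sat(A[~lock U lock]) = {t2, t3}
EG A[~lock U lock]: greatest fixpoint, start Z0 = {t2, t3}, keep only states in Sat with some successor in Z. Already a fixed point.
Sat(EG A[~lock U lock]) = {t2, t3}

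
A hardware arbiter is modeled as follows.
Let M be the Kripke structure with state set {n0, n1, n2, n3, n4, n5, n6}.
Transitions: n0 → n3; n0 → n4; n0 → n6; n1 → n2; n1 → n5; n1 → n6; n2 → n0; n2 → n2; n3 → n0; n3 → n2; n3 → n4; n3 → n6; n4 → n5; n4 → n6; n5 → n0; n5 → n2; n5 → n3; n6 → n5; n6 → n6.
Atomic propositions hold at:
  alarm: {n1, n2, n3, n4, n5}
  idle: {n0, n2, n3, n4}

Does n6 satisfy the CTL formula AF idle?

No

AF idle: least fixpoint, start Z0 = {n0, n2, n3, n4}, add states with every successor in Z. Z1 = {n0, n2, n3, n4, n5}; fixed.
Sat(AF idle) = {n0, n2, n3, n4, n5}
n6 ∉ Sat(AF idle) = {n0, n2, n3, n4, n5}, so the formula does not hold at n6.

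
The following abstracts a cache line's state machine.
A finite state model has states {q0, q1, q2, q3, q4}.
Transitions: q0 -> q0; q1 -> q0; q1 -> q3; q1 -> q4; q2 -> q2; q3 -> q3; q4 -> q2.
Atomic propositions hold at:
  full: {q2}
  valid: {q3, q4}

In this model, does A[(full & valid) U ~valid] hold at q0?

Yes

Sat(full & valid) = ∅
Sat(~valid) = {q0, q1, q2}
A[(full & valid) U ~valid]: least fixpoint, start Z0 = Sat(~valid) = {q0, q1, q2}, add states in Sat(full & valid) with every successor in Z. Already a fixed point.
Sat(A[(full & valid) U ~valid]) = {q0, q1, q2}
q0 ∈ Sat(A[(full & valid) U ~valid]) = {q0, q1, q2}, so the formula holds at q0.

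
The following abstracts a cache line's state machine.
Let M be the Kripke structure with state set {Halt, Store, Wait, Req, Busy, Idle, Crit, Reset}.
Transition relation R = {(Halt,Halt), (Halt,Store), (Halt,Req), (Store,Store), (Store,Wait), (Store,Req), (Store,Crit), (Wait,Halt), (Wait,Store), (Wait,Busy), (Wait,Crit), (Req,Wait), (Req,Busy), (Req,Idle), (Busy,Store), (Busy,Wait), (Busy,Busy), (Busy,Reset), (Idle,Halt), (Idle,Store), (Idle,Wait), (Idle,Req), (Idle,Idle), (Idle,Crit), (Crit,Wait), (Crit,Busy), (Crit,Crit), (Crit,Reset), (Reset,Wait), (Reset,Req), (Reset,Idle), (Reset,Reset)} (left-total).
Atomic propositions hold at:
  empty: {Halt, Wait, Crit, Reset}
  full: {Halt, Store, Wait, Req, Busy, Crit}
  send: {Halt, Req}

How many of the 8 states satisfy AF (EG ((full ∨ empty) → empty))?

Sat(full ∨ empty) = {Halt, Store, Wait, Req, Busy, Crit, Reset}
Sat((full ∨ empty) → empty) = {Halt, Wait, Idle, Crit, Reset}
EG ((full ∨ empty) → empty): greatest fixpoint, start Z0 = {Halt, Wait, Idle, Crit, Reset}, keep only states in Sat with some successor in Z. Already a fixed point.
Sat(EG ((full ∨ empty) → empty)) = {Halt, Wait, Idle, Crit, Reset}
AF (EG ((full ∨ empty) → empty)): least fixpoint, start Z0 = {Halt, Wait, Idle, Crit, Reset}, add states with every successor in Z. Already a fixed point.
Sat(AF (EG ((full ∨ empty) → empty))) = {Halt, Wait, Idle, Crit, Reset}
|Sat(AF (EG ((full ∨ empty) → empty)))| = |{Halt, Wait, Idle, Crit, Reset}| = 5.

5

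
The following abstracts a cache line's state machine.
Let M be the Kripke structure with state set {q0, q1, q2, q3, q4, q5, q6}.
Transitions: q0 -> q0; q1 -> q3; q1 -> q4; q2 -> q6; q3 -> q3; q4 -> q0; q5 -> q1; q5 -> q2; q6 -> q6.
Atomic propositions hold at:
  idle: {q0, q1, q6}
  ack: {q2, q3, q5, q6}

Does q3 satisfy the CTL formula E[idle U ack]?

E[idle U ack]: least fixpoint, start Z0 = Sat(ack) = {q2, q3, q5, q6}, add states in Sat(idle) with some successor in Z. Z1 = {q1, q2, q3, q5, q6}; fixed.
Sat(E[idle U ack]) = {q1, q2, q3, q5, q6}
q3 ∈ Sat(E[idle U ack]) = {q1, q2, q3, q5, q6}, so the formula holds at q3.

Yes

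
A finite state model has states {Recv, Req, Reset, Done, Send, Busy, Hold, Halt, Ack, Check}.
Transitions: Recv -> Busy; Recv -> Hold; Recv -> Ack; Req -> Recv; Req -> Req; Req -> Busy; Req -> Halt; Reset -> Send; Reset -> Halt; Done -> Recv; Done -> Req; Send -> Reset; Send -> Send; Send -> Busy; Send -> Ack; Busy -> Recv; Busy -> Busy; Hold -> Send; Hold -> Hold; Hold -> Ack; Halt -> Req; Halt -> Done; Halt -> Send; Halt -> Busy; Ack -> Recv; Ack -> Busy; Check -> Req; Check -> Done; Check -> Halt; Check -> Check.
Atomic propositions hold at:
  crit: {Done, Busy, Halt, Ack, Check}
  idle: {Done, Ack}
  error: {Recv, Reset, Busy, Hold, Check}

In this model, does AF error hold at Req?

No

AF error: least fixpoint, start Z0 = {Recv, Reset, Busy, Hold, Check}, add states with every successor in Z. Z1 = {Recv, Reset, Busy, Hold, Ack, Check}; fixed.
Sat(AF error) = {Recv, Reset, Busy, Hold, Ack, Check}
Req ∉ Sat(AF error) = {Recv, Reset, Busy, Hold, Ack, Check}, so the formula does not hold at Req.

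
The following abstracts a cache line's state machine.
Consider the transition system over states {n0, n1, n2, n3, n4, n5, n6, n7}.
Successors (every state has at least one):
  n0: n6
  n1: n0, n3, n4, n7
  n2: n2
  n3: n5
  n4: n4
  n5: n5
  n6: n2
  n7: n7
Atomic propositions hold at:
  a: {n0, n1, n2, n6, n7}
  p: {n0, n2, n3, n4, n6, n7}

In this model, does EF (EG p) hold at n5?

No

EG p: greatest fixpoint, start Z0 = {n0, n2, n3, n4, n6, n7}, keep only states in Sat with some successor in Z. Z1 = {n0, n2, n4, n6, n7}; fixed.
Sat(EG p) = {n0, n2, n4, n6, n7}
EF (EG p): least fixpoint, start Z0 = {n0, n2, n4, n6, n7}, add states with some successor in Z. Z1 = {n0, n1, n2, n4, n6, n7}; fixed.
Sat(EF (EG p)) = {n0, n1, n2, n4, n6, n7}
n5 ∉ Sat(EF (EG p)) = {n0, n1, n2, n4, n6, n7}, so the formula does not hold at n5.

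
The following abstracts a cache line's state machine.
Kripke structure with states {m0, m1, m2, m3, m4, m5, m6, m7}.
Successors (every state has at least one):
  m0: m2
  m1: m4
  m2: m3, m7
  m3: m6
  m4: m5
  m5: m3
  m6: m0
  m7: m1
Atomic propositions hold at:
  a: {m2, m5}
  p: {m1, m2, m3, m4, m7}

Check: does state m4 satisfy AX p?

Sat(AX p) = {s : every successor in {m1, m2, m3, m4, m7}} = {m0, m1, m2, m5, m7}
m4 ∉ Sat(AX p) = {m0, m1, m2, m5, m7}, so the formula does not hold at m4.

No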